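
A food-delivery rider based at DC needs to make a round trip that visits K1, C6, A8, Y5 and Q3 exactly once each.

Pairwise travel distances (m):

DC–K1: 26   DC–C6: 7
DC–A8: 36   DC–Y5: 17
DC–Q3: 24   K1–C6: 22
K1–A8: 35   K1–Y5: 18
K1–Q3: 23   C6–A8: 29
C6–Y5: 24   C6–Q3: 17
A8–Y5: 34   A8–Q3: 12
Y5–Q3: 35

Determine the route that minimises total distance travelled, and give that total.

Minimum total distance: 106 m.

There are 60 distinct closed tours to check (reversals are equivalent).
DC → K1 → C6 → A8 → Y5 → Q3 → DC: 26+22+29+34+35+24 = 170
DC → K1 → C6 → A8 → Q3 → Y5 → DC: 26+22+29+12+35+17 = 141
DC → K1 → C6 → Y5 → A8 → Q3 → DC: 26+22+24+34+12+24 = 142
DC → K1 → C6 → Y5 → Q3 → A8 → DC: 26+22+24+35+12+36 = 155
DC → K1 → C6 → Q3 → A8 → Y5 → DC: 26+22+17+12+34+17 = 128
DC → K1 → C6 → Q3 → Y5 → A8 → DC: 26+22+17+35+34+36 = 170
DC → K1 → A8 → C6 → Y5 → Q3 → DC: 26+35+29+24+35+24 = 173
DC → K1 → A8 → C6 → Q3 → Y5 → DC: 26+35+29+17+35+17 = 159
DC → K1 → A8 → Y5 → C6 → Q3 → DC: 26+35+34+24+17+24 = 160
DC → K1 → A8 → Y5 → Q3 → C6 → DC: 26+35+34+35+17+7 = 154
DC → K1 → A8 → Q3 → C6 → Y5 → DC: 26+35+12+17+24+17 = 131
DC → K1 → A8 → Q3 → Y5 → C6 → DC: 26+35+12+35+24+7 = 139
DC → K1 → Y5 → C6 → A8 → Q3 → DC: 26+18+24+29+12+24 = 133
DC → K1 → Y5 → C6 → Q3 → A8 → DC: 26+18+24+17+12+36 = 133
… (46 more)
DC → C6 → A8 → Q3 → K1 → Y5 → DC: 7+29+12+23+18+17 = 106  ← best
The minimum is 106.
One optimal route: DC → C6 → A8 → Q3 → K1 → Y5 → DC (or its reverse).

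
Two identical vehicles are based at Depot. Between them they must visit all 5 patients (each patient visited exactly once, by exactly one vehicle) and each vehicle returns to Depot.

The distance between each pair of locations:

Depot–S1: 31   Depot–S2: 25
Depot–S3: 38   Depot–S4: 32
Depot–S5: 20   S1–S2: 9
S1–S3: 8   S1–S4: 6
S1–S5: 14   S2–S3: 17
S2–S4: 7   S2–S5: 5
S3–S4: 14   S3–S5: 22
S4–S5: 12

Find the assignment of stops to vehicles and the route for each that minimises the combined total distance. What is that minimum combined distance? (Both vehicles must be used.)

Minimum combined distance: 124.

There are 2^4 − 1 = 15 ways to divide the 5 stops into two non-empty groups. For each, the best each vehicle can do is its own shortest tour through its group:
  {S1} + {S2, S3, S4, S5}: 62 + 84 = 146
  {S2} + {S1, S3, S4, S5}: 50 + 84 = 134
  {S1, S2} + {S3, S4, S5}: 65 + 84 = 149
  {S3} + {S1, S2, S4, S5}: 76 + 69 = 145
  {S1, S3} + {S2, S4, S5}: 77 + 64 = 141
  {S2, S3} + {S1, S4, S5}: 80 + 69 = 149
  … (15 splits in total)
  {S1, S2, S3, S4} + {S5}: 84 + 40 = 124  ← best
Best: vehicle 1 Depot → S2 → S4 → S1 → S3 → Depot = 84; vehicle 2 Depot → S5 → Depot = 40; combined 124.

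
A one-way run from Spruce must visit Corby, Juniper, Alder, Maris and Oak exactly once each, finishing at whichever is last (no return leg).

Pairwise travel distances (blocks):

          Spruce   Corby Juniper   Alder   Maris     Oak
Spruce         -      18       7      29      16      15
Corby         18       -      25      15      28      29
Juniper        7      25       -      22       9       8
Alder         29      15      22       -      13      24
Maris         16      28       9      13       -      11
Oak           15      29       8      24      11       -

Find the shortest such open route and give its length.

54 blocks — the minimum one-way total.

There are 5! = 120 possible orderings.
Spruce → Corby → Juniper → Alder → Maris → Oak: 18+25+22+13+11 = 89
Spruce → Corby → Juniper → Alder → Oak → Maris: 18+25+22+24+11 = 100
Spruce → Corby → Juniper → Maris → Alder → Oak: 18+25+9+13+24 = 89
Spruce → Corby → Juniper → Maris → Oak → Alder: 18+25+9+11+24 = 87
Spruce → Corby → Juniper → Oak → Alder → Maris: 18+25+8+24+13 = 88
Spruce → Corby → Juniper → Oak → Maris → Alder: 18+25+8+11+13 = 75
Spruce → Corby → Alder → Juniper → Maris → Oak: 18+15+22+9+11 = 75
Spruce → Corby → Alder → Juniper → Oak → Maris: 18+15+22+8+11 = 74
Spruce → Corby → Alder → Maris → Juniper → Oak: 18+15+13+9+8 = 63
Spruce → Corby → Alder → Maris → Oak → Juniper: 18+15+13+11+8 = 65
Spruce → Corby → Alder → Oak → Juniper → Maris: 18+15+24+8+9 = 74
Spruce → Corby → Alder → Oak → Maris → Juniper: 18+15+24+11+9 = 77
Spruce → Corby → Maris → Juniper → Alder → Oak: 18+28+9+22+24 = 101
Spruce → Corby → Maris → Juniper → Oak → Alder: 18+28+9+8+24 = 87
… (106 more)
Spruce → Juniper → Oak → Maris → Alder → Corby: 7+8+11+13+15 = 54  ← best
The minimum is 54.
One shortest path: Spruce → Juniper → Oak → Maris → Alder → Corby.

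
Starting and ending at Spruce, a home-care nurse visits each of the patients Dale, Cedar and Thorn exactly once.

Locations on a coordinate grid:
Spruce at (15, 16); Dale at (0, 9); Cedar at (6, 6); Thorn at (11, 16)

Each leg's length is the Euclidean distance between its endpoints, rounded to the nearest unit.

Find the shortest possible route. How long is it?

Minimum total distance: 37.

There are 3 distinct closed tours to check (reversals are equivalent).
Spruce - Dale - Cedar - Thorn - Spruce: 17+7+11+4 = 39
Spruce - Dale - Thorn - Cedar - Spruce: 17+13+11+13 = 54
Spruce - Cedar - Dale - Thorn - Spruce: 13+7+13+4 = 37
The minimum is 37.
One optimal route: Spruce → Cedar → Dale → Thorn → Spruce (or its reverse).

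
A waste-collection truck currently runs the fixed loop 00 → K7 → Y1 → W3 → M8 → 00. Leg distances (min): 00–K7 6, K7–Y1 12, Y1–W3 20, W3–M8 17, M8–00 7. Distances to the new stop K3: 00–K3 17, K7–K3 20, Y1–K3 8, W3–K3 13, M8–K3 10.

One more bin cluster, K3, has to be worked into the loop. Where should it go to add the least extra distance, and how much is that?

+1 min — insert K3 between Y1 and W3.

Insertion cost between consecutive stops i–j is d(i,K3) + d(K3,j) − d(i,j):
  between 00 and K7: 17 + 20 − 6 = 31
  between K7 and Y1: 20 + 8 − 12 = 16
  between Y1 and W3: 8 + 13 − 20 = 1
  between W3 and M8: 13 + 10 − 17 = 6
  between M8 and 00: 10 + 17 − 7 = 20
Cheapest insertion is between Y1 and W3, adding 1.
New total = 62 + 1 = 63.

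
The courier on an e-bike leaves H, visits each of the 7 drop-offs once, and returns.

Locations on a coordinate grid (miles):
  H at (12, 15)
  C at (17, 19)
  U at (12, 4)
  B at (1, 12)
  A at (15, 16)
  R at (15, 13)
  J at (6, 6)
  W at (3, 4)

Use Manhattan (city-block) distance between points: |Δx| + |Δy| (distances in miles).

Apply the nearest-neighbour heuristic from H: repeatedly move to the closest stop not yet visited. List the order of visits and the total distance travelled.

Nearest-neighbour total = 72 miles; route H → A → R → C → U → J → W → B → H.

H → [A:4 / R:5 / C:9 / U:11 / B:14 / J:15 / W:20] → A (4)
A → [R:3 / C:5 / U:15 / B:18 / J:19 / W:24] → R (3)
R → [C:8 / U:12 / B:15 / J:16 / W:21] → C (8)
C → [U:20 / B:23 / J:24 / W:29] → U (20)
U → [J:8 / W:9 / B:19] → J (8)
J → [W:5 / B:11] → W (5)
W → [B:10] → B (10)
Return B→H: 14.
Total = 4 + 3 + 8 + 20 + 8 + 5 + 10 + 14 = 72.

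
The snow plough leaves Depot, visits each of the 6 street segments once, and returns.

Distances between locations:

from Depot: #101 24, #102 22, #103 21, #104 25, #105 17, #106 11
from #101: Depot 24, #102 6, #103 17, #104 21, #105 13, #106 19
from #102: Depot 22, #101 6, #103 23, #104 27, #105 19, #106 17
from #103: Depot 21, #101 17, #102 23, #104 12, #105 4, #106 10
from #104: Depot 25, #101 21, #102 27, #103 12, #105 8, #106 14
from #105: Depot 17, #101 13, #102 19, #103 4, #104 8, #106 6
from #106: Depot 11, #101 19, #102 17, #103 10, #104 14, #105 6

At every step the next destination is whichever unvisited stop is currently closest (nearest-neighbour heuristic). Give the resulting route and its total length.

From Depot: distances to unvisited — #106=11, #105=17, #103=21, #102=22, #101=24, #104=25. Nearest is #106 (11).
From #106: distances to unvisited — #105=6, #103=10, #104=14, #102=17, #101=19. Nearest is #105 (6).
From #105: distances to unvisited — #103=4, #104=8, #101=13, #102=19. Nearest is #103 (4).
From #103: distances to unvisited — #104=12, #101=17, #102=23. Nearest is #104 (12).
From #104: distances to unvisited — #101=21, #102=27. Nearest is #101 (21).
From #101: distances to unvisited — #102=6. Nearest is #102 (6).
Return #102→Depot: 22.
Total = 11 + 6 + 4 + 12 + 21 + 6 + 22 = 82.

Nearest-neighbour total = 82; route Depot → #106 → #105 → #103 → #104 → #101 → #102 → Depot.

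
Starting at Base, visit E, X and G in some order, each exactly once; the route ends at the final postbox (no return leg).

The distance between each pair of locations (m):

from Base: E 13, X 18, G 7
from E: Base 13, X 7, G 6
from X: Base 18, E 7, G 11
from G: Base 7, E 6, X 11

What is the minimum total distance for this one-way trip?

There are 3! = 6 possible orderings.
Base → E → X → G: 13+7+11 = 31
Base → E → G → X: 13+6+11 = 30
Base → X → E → G: 18+7+6 = 31
Base → X → G → E: 18+11+6 = 35
Base → G → E → X: 7+6+7 = 20
Base → G → X → E: 7+11+7 = 25
The minimum is 20.
One shortest path: Base → G → E → X.

20 m — the minimum one-way total.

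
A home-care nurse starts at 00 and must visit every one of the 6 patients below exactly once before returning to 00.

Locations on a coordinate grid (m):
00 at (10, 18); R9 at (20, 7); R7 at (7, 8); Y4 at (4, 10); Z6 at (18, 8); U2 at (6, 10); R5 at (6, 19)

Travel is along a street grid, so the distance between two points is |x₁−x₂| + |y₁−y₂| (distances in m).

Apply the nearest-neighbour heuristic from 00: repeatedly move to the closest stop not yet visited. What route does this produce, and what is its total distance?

Total distance 56 m via the nearest-neighbour route 00 → R5 → U2 → Y4 → R7 → Z6 → R9 → 00.

From 00: distances to unvisited — R5=5, U2=12, R7=13, Y4=14, Z6=18, R9=21. Nearest is R5 (5).
From R5: distances to unvisited — U2=9, Y4=11, R7=12, Z6=23, R9=26. Nearest is U2 (9).
From U2: distances to unvisited — Y4=2, R7=3, Z6=14, R9=17. Nearest is Y4 (2).
From Y4: distances to unvisited — R7=5, Z6=16, R9=19. Nearest is R7 (5).
From R7: distances to unvisited — Z6=11, R9=14. Nearest is Z6 (11).
From Z6: distances to unvisited — R9=3. Nearest is R9 (3).
Return R9→00: 21.
Total = 5 + 9 + 2 + 5 + 11 + 3 + 21 = 56.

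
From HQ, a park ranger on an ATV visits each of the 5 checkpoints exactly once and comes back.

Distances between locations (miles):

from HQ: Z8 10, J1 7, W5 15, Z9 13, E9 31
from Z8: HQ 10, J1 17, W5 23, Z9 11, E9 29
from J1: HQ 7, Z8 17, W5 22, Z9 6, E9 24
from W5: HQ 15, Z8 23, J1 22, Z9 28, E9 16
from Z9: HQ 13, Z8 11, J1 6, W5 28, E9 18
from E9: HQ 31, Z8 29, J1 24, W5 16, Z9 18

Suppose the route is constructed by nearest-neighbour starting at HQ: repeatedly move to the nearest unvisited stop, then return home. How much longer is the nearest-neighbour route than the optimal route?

Excess over optimum: 14 miles.

HQ: J1=7, Z8=10, Z9=13, W5=15, E9=31 ⇒ J1
J1: Z9=6, Z8=17, W5=22, E9=24 ⇒ Z9
Z9: Z8=11, E9=18, W5=28 ⇒ Z8
Z8: W5=23, E9=29 ⇒ W5
W5: E9=16 ⇒ E9
NN route HQ → J1 → Z9 → Z8 → W5 → E9 → HQ costs 94.
Optimal: HQ → Z8 → W5 → E9 → Z9 → J1 → HQ costs 80 (by enumerating all 60 distinct tours).
Excess = 94 − 80 = 14.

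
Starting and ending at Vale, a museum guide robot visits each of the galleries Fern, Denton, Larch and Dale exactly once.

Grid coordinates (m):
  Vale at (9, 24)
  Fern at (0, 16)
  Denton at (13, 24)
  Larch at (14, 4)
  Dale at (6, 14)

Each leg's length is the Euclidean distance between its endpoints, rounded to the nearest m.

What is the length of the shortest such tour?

With 4 stops there are 4!/2 = 12 distinct round trips (a route and its reverse cost the same).
Vale - Fern - Denton - Larch - Dale - Vale: 12+15+20+13+10 = 70
Vale - Fern - Denton - Dale - Larch - Vale: 12+15+12+13+21 = 73
Vale - Fern - Larch - Denton - Dale - Vale: 12+18+20+12+10 = 72
Vale - Fern - Larch - Dale - Denton - Vale: 12+18+13+12+4 = 59
Vale - Fern - Dale - Denton - Larch - Vale: 12+6+12+20+21 = 71
Vale - Fern - Dale - Larch - Denton - Vale: 12+6+13+20+4 = 55
Vale - Denton - Fern - Larch - Dale - Vale: 4+15+18+13+10 = 60
Vale - Denton - Fern - Dale - Larch - Vale: 4+15+6+13+21 = 59
Vale - Denton - Larch - Fern - Dale - Vale: 4+20+18+6+10 = 58
Vale - Denton - Dale - Fern - Larch - Vale: 4+12+6+18+21 = 61
Vale - Larch - Fern - Denton - Dale - Vale: 21+18+15+12+10 = 76
Vale - Larch - Denton - Fern - Dale - Vale: 21+20+15+6+10 = 72
The minimum is 55.
One optimal route: Vale → Fern → Dale → Larch → Denton → Vale (or its reverse).

Minimum total distance: 55 m.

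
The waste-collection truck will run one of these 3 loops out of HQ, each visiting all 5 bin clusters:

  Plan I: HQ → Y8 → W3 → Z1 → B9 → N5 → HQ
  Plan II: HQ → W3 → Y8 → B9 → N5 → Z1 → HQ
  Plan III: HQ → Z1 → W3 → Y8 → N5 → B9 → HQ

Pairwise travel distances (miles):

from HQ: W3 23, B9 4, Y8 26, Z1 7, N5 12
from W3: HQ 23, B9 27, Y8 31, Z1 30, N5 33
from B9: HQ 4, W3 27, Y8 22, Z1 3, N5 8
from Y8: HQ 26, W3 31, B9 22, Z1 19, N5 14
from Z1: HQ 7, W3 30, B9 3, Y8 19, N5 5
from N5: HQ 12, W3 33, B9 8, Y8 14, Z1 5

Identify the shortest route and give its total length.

Shortest is Plan III, total 94 miles.

Plan I: 26 + 31 + 30 + 3 + 8 + 12 = 110
Plan II: 23 + 31 + 22 + 8 + 5 + 7 = 96
Plan III: 7 + 30 + 31 + 14 + 8 + 4 = 94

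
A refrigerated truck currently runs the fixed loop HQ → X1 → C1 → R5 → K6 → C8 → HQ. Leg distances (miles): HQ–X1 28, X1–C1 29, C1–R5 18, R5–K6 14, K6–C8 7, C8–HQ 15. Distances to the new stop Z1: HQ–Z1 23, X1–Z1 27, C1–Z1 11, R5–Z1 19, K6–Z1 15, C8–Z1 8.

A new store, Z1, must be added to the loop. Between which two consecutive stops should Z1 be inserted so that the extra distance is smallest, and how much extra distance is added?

Adding 9 miles by placing Z1 on the X1–C1 leg.

Insertion cost between consecutive stops i–j is d(i,Z1) + d(Z1,j) − d(i,j):
  between HQ and X1: 23 + 27 − 28 = 22
  between X1 and C1: 27 + 11 − 29 = 9
  between C1 and R5: 11 + 19 − 18 = 12
  between R5 and K6: 19 + 15 − 14 = 20
  between K6 and C8: 15 + 8 − 7 = 16
  between C8 and HQ: 8 + 23 − 15 = 16
Cheapest insertion is between X1 and C1, adding 9.
New total = 111 + 9 = 120.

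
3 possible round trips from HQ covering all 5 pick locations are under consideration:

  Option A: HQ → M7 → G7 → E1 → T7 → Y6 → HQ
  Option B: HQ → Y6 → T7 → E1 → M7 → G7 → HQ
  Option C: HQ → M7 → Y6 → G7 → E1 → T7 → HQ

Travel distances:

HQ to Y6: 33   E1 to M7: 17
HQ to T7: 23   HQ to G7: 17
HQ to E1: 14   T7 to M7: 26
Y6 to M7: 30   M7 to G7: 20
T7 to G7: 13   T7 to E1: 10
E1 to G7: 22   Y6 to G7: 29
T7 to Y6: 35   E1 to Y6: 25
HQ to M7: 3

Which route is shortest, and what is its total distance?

Shortest is Option C, total 117.

Option A: 3 + 20 + 22 + 10 + 35 + 33 = 123
Option B: 33 + 35 + 10 + 17 + 20 + 17 = 132
Option C: 3 + 30 + 29 + 22 + 10 + 23 = 117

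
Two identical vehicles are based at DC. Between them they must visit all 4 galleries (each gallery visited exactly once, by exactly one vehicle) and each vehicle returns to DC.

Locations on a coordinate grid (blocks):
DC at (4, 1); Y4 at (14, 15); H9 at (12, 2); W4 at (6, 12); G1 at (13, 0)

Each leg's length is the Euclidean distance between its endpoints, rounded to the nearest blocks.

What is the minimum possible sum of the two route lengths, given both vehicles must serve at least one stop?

There are 2^3 − 1 = 7 ways to divide the 4 stops into two non-empty groups. For each, the best each vehicle can do is its own shortest tour through its group:
  {Y4} + {H9, W4, G1}: 34 + 34 = 68
  {H9} + {Y4, W4, G1}: 16 + 44 = 60
  {Y4, H9} + {W4, G1}: 38 + 34 = 72
  {W4} + {Y4, H9, G1}: 22 + 41 = 63
  {Y4, W4} + {H9, G1}: 37 + 19 = 56
  {H9, W4} + {Y4, G1}: 31 + 41 = 72
  … (7 splits in total)
Best: vehicle 1 DC → Y4 → W4 → DC = 37; vehicle 2 DC → H9 → G1 → DC = 19; combined 56.

56 blocks — the smallest possible combined total.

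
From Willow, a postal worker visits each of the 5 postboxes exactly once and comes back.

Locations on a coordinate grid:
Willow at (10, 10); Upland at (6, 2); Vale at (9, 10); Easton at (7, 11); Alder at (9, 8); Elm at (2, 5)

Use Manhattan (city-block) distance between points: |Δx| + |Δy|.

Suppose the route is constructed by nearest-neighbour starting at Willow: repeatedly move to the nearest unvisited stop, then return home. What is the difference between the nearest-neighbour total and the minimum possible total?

The nearest-neighbour route is 4 longer than optimal.

From Willow: Vale=1, Alder=3, Easton=4, Upland=12, Elm=13 → choose Vale (1).
From Vale: Alder=2, Easton=3, Upland=11, Elm=12 → choose Alder (2).
From Alder: Easton=5, Upland=9, Elm=10 → choose Easton (5).
From Easton: Upland=10, Elm=11 → choose Upland (10).
From Upland: Elm=7 → choose Elm (7).
NN route Willow → Vale → Alder → Easton → Upland → Elm → Willow costs 38.
Optimal: Willow → Vale → Easton → Upland → Elm → Alder → Willow costs 34 (by enumerating all 60 distinct tours).
Excess = 38 − 34 = 4.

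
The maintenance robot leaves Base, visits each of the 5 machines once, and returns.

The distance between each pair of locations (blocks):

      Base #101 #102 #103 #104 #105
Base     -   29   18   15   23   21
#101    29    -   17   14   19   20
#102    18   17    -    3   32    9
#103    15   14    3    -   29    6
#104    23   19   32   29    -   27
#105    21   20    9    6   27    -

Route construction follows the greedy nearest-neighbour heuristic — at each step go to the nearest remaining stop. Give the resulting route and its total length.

At Base the remaining stops are #103 15, #102 18, #105 21, #104 23, #101 29; go to #103.
At #103 the remaining stops are #102 3, #105 6, #101 14, #104 29; go to #102.
At #102 the remaining stops are #105 9, #101 17, #104 32; go to #105.
At #105 the remaining stops are #101 20, #104 27; go to #101.
At #101 the remaining stops are #104 19; go to #104.
Return #104→Base: 23.
Total = 15 + 3 + 9 + 20 + 19 + 23 = 89.

Total distance 89 blocks via the nearest-neighbour route Base → #103 → #102 → #105 → #101 → #104 → Base.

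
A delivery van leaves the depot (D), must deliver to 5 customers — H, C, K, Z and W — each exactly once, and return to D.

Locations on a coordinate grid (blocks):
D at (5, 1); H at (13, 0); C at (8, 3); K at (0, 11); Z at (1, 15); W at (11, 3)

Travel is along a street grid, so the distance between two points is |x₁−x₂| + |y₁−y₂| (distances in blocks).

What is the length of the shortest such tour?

With 5 stops there are 5!/2 = 60 distinct round trips (a route and its reverse cost the same).
D-H-C-K-Z-W-D: 9+8+16+5+22+8 = 68
D-H-C-K-W-Z-D: 9+8+16+19+22+18 = 92
D-H-C-Z-K-W-D: 9+8+19+5+19+8 = 68
D-H-C-Z-W-K-D: 9+8+19+22+19+15 = 92
D-H-C-W-K-Z-D: 9+8+3+19+5+18 = 62
D-H-C-W-Z-K-D: 9+8+3+22+5+15 = 62
D-H-K-C-Z-W-D: 9+24+16+19+22+8 = 98
D-H-K-C-W-Z-D: 9+24+16+3+22+18 = 92
D-H-K-Z-C-W-D: 9+24+5+19+3+8 = 68
D-H-K-Z-W-C-D: 9+24+5+22+3+5 = 68
D-H-K-W-C-Z-D: 9+24+19+3+19+18 = 92
D-H-K-W-Z-C-D: 9+24+19+22+19+5 = 98
D-H-Z-C-K-W-D: 9+27+19+16+19+8 = 98
D-H-Z-C-W-K-D: 9+27+19+3+19+15 = 92
… (46 more)
D-H-W-C-K-Z-D: 9+5+3+16+5+18 = 56  ← best
The minimum is 56.
One optimal route: D → H → W → C → K → Z → D (or its reverse).

Shortest round trip = 56 blocks.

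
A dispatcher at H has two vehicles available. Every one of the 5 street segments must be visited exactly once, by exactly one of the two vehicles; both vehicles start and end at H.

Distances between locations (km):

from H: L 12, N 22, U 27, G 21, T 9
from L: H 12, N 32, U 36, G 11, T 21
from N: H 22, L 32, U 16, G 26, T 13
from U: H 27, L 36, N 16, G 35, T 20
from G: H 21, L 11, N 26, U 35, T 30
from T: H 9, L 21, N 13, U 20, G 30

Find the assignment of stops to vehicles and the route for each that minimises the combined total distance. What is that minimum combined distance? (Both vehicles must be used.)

Check every non-empty split of the stops between the two vehicles; for each half take its own optimal tour:
  {L} + {N, U, G, T}: 24 + 92 = 116
  {N} + {L, U, G, T}: 44 + 87 = 131
  {L, N} + {U, G, T}: 66 + 85 = 151
  {U} + {L, N, G, T}: 54 + 71 = 125
  {L, U} + {N, G, T}: 75 + 69 = 144
  {N, U} + {L, G, T}: 65 + 62 = 127
  … (15 splits in total)
  {L, G} + {N, U, T}: 44 + 65 = 109  ← best
Best: vehicle 1 H → L → G → H = 44; vehicle 2 H → U → N → T → H = 65; combined 109.

Minimum combined distance: 109 km.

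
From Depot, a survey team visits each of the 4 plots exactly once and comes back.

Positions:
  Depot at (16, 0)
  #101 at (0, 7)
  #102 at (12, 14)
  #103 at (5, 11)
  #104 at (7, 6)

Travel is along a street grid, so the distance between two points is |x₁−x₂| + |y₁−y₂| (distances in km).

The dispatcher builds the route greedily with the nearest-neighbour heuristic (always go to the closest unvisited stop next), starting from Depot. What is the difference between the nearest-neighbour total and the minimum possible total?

The nearest-neighbour route is 8 km longer than optimal.

Depot: #104=15, #102=18, #103=22, #101=23 ⇒ #104
#104: #103=7, #101=8, #102=13 ⇒ #103
#103: #101=9, #102=10 ⇒ #101
#101: #102=19 ⇒ #102
NN route Depot → #104 → #103 → #101 → #102 → Depot costs 68.
Optimal: Depot → #102 → #103 → #101 → #104 → Depot costs 60 (by enumerating all 12 distinct tours).
Excess = 68 − 60 = 8.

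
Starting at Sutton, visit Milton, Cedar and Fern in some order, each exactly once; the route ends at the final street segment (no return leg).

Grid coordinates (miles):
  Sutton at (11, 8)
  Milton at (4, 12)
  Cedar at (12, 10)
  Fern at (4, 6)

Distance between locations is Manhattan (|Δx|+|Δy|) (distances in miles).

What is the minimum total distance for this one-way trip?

Shortest open route: 19 miles.

There are 3! = 6 possible orderings.
Sutton - Milton - Cedar - Fern: 11+10+12 = 33
Sutton - Milton - Fern - Cedar: 11+6+12 = 29
Sutton - Cedar - Milton - Fern: 3+10+6 = 19
Sutton - Cedar - Fern - Milton: 3+12+6 = 21
Sutton - Fern - Milton - Cedar: 9+6+10 = 25
Sutton - Fern - Cedar - Milton: 9+12+10 = 31
The minimum is 19.
One shortest path: Sutton → Cedar → Milton → Fern.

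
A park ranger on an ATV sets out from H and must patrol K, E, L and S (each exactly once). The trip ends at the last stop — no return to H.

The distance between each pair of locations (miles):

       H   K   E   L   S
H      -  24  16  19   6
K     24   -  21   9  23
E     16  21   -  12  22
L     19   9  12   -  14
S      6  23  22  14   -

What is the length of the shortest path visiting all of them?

There are 4! = 24 possible orderings.
H→K→E→L→S: 24+21+12+14 = 71
H→K→E→S→L: 24+21+22+14 = 81
H→K→L→E→S: 24+9+12+22 = 67
H→K→L→S→E: 24+9+14+22 = 69
H→K→S→E→L: 24+23+22+12 = 81
H→K→S→L→E: 24+23+14+12 = 73
H→E→K→L→S: 16+21+9+14 = 60
H→E→K→S→L: 16+21+23+14 = 74
H→E→L→K→S: 16+12+9+23 = 60
H→E→L→S→K: 16+12+14+23 = 65
H→E→S→K→L: 16+22+23+9 = 70
H→E→S→L→K: 16+22+14+9 = 61
H→L→K→E→S: 19+9+21+22 = 71
H→L→K→S→E: 19+9+23+22 = 73
… (10 more)
H→S→E→L→K: 6+22+12+9 = 49  ← best
The minimum is 49.
One shortest path: H → S → E → L → K.

49 miles — the minimum one-way total.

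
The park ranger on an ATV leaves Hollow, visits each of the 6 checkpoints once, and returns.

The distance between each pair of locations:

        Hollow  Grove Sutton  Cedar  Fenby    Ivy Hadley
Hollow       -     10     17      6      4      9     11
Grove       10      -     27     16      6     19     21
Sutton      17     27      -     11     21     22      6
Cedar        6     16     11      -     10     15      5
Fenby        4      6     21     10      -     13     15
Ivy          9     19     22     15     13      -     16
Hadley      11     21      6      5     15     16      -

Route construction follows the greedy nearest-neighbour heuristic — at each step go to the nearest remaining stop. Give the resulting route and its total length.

Total distance 68 via the nearest-neighbour route Hollow → Fenby → Grove → Cedar → Hadley → Sutton → Ivy → Hollow.

At Hollow the remaining stops are Fenby 4, Cedar 6, Ivy 9, Grove 10, Hadley 11, Sutton 17; go to Fenby.
At Fenby the remaining stops are Grove 6, Cedar 10, Ivy 13, Hadley 15, Sutton 21; go to Grove.
At Grove the remaining stops are Cedar 16, Ivy 19, Hadley 21, Sutton 27; go to Cedar.
At Cedar the remaining stops are Hadley 5, Sutton 11, Ivy 15; go to Hadley.
At Hadley the remaining stops are Sutton 6, Ivy 16; go to Sutton.
At Sutton the remaining stops are Ivy 22; go to Ivy.
Return Ivy→Hollow: 9.
Total = 4 + 6 + 16 + 5 + 6 + 22 + 9 = 68.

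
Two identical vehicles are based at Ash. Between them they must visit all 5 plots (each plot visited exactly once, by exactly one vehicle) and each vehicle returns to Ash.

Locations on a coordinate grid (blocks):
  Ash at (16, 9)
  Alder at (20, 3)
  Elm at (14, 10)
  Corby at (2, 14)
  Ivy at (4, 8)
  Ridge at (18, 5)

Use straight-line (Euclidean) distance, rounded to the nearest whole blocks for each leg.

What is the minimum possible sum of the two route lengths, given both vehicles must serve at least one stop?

47 blocks — the smallest possible combined total.

There are 2^4 − 1 = 15 ways to divide the 5 stops into two non-empty groups. For each, the best each vehicle can do is its own shortest tour through its group:
  {Alder} + {Elm, Corby, Ivy, Ridge}: 14 + 39 = 53
  {Elm} + {Alder, Corby, Ivy, Ridge}: 4 + 45 = 49
  {Alder, Elm} + {Corby, Ivy, Ridge}: 18 + 39 = 57
  {Corby} + {Alder, Elm, Ivy, Ridge}: 30 + 36 = 66
  {Alder, Corby} + {Elm, Ivy, Ridge}: 43 + 30 = 73
  {Elm, Corby} + {Alder, Ivy, Ridge}: 30 + 36 = 66
  … (15 splits in total)
  {Elm, Corby, Ivy} + {Alder, Ridge}: 33 + 14 = 47  ← best
Best: vehicle 1 Ash → Elm → Corby → Ivy → Ash = 33; vehicle 2 Ash → Alder → Ridge → Ash = 14; combined 47.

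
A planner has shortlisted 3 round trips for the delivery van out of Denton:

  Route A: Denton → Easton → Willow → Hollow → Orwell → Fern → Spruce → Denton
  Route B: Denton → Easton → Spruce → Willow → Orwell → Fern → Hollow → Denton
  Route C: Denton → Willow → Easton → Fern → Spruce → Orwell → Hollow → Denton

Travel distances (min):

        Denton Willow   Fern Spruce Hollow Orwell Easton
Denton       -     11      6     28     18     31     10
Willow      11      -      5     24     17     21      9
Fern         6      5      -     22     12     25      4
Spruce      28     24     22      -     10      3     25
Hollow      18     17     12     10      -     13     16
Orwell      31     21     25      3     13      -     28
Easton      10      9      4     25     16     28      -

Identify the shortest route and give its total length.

80 min — Route C is the shortest.

Route A: 10 + 9 + 17 + 13 + 25 + 22 + 28 = 124
Route B: 10 + 25 + 24 + 21 + 25 + 12 + 18 = 135
Route C: 11 + 9 + 4 + 22 + 3 + 13 + 18 = 80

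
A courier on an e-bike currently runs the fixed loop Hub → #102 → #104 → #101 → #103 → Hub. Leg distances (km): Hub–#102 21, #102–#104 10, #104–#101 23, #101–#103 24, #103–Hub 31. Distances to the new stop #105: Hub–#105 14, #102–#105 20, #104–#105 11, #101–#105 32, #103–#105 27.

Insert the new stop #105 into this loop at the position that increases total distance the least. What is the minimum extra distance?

Insertion cost between consecutive stops i–j is d(i,#105) + d(#105,j) − d(i,j):
  between Hub and #102: 14 + 20 − 21 = 13
  between #102 and #104: 20 + 11 − 10 = 21
  between #104 and #101: 11 + 32 − 23 = 20
  between #101 and #103: 32 + 27 − 24 = 35
  between #103 and Hub: 27 + 14 − 31 = 10
Cheapest insertion is between #103 and Hub, adding 10.
New total = 109 + 10 = 119.

Adding 10 km by placing #105 on the #103–Hub leg.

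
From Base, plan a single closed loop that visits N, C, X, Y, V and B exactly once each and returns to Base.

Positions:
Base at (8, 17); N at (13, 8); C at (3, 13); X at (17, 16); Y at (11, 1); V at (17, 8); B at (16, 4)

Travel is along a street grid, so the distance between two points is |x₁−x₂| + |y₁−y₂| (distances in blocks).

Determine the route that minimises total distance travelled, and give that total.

Base→N→C→X→Y→V→B→Base: 14+15+17+21+13+5+21 = 106
Base→N→C→X→Y→B→V→Base: 14+15+17+21+8+5+18 = 98
Base→N→C→X→V→Y→B→Base: 14+15+17+8+13+8+21 = 96
Base→N→C→X→V→B→Y→Base: 14+15+17+8+5+8+19 = 86
Base→N→C→X→B→Y→V→Base: 14+15+17+13+8+13+18 = 98
Base→N→C→X→B→V→Y→Base: 14+15+17+13+5+13+19 = 96
Base→N→C→Y→X→V→B→Base: 14+15+20+21+8+5+21 = 104
Base→N→C→Y→X→B→V→Base: 14+15+20+21+13+5+18 = 106
… (352 more)
Base→C→N→Y→B→V→X→Base: 9+15+9+8+5+8+10 = 64  ← best
The minimum is 64.
One optimal route: Base → C → N → Y → B → V → X → Base (or its reverse).

Shortest round trip = 64 blocks.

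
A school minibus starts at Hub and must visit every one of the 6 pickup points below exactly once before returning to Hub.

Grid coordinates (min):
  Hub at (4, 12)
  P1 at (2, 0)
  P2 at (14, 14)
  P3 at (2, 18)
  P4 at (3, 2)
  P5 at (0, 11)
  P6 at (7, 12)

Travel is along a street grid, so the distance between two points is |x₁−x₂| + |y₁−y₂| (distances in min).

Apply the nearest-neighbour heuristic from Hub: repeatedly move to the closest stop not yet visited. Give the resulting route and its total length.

At Hub the remaining stops are P6 3, P5 5, P3 8, P4 11, P2 12, P1 14; go to P6.
At P6 the remaining stops are P5 8, P2 9, P3 11, P4 14, P1 17; go to P5.
At P5 the remaining stops are P3 9, P4 12, P1 13, P2 17; go to P3.
At P3 the remaining stops are P2 16, P4 17, P1 18; go to P2.
At P2 the remaining stops are P4 23, P1 26; go to P4.
At P4 the remaining stops are P1 3; go to P1.
Return P1→Hub: 14.
Total = 3 + 8 + 9 + 16 + 23 + 3 + 14 = 76.

76 min along Hub → P6 → P5 → P3 → P2 → P4 → P1 → Hub.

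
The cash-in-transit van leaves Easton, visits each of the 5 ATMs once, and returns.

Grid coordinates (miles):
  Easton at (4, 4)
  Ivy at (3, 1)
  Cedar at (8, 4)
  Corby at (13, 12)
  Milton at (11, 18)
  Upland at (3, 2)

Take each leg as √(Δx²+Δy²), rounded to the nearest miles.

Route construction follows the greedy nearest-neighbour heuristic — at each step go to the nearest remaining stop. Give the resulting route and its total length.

Total distance 40 miles via the nearest-neighbour route Easton → Upland → Ivy → Cedar → Corby → Milton → Easton.

At Easton the remaining stops are Upland 2, Ivy 3, Cedar 4, Corby 12, Milton 16; go to Upland.
At Upland the remaining stops are Ivy 1, Cedar 5, Corby 14, Milton 18; go to Ivy.
At Ivy the remaining stops are Cedar 6, Corby 15, Milton 19; go to Cedar.
At Cedar the remaining stops are Corby 9, Milton 14; go to Corby.
At Corby the remaining stops are Milton 6; go to Milton.
Return Milton→Easton: 16.
Total = 2 + 1 + 6 + 9 + 6 + 16 = 40.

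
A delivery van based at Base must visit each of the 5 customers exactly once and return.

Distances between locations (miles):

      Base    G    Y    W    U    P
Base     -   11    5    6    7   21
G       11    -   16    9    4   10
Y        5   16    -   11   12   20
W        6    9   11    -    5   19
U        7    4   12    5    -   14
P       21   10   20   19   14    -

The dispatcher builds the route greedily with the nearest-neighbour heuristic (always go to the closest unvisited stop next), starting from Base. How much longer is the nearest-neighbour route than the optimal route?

6 miles longer than the optimal tour.

Base: Y=5, W=6, U=7, G=11, P=21 ⇒ Y
Y: W=11, U=12, G=16, P=20 ⇒ W
W: U=5, G=9, P=19 ⇒ U
U: G=4, P=14 ⇒ G
G: P=10 ⇒ P
NN route Base → Y → W → U → G → P → Base costs 56.
Optimal: Base → Y → P → G → U → W → Base costs 50 (by enumerating all 60 distinct tours).
Excess = 56 − 50 = 6.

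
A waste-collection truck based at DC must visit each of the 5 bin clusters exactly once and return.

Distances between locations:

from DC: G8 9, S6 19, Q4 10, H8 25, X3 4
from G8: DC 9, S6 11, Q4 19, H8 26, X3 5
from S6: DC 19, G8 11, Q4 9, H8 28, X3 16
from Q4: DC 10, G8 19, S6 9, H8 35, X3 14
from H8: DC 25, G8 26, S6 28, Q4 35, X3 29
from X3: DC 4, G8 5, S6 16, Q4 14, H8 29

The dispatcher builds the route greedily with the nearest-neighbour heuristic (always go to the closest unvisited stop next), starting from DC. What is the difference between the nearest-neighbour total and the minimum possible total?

DC: X3=4, G8=9, Q4=10, S6=19, H8=25 ⇒ X3
X3: G8=5, Q4=14, S6=16, H8=29 ⇒ G8
G8: S6=11, Q4=19, H8=26 ⇒ S6
S6: Q4=9, H8=28 ⇒ Q4
Q4: H8=35 ⇒ H8
NN route DC → X3 → G8 → S6 → Q4 → H8 → DC costs 89.
Optimal: DC → Q4 → S6 → H8 → G8 → X3 → DC costs 82 (by enumerating all 60 distinct tours).
Excess = 89 − 82 = 7.

7 longer than the optimal tour.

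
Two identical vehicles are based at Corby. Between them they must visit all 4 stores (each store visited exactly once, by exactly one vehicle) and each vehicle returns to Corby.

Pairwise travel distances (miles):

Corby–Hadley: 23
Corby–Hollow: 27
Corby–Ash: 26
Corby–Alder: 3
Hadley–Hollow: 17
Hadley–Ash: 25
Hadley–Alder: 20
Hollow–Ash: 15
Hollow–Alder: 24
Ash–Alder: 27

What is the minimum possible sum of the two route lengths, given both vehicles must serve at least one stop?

Minimum combined distance: 87 miles.

Try each way of splitting the stops between the two vehicles (each non-empty) and, for each split, find the best tour for each vehicle:
  {Hadley} + {Hollow, Ash, Alder}: 46 + 68 = 114
  {Hollow} + {Hadley, Ash, Alder}: 54 + 74 = 128
  {Hadley, Hollow} + {Ash, Alder}: 67 + 56 = 123
  {Ash} + {Hadley, Hollow, Alder}: 52 + 67 = 119
  {Hadley, Ash} + {Hollow, Alder}: 74 + 54 = 128
  {Hollow, Ash} + {Hadley, Alder}: 68 + 46 = 114
  … (7 splits in total)
  {Hadley, Hollow, Ash} + {Alder}: 81 + 6 = 87  ← best
Best: vehicle 1 Corby → Hadley → Hollow → Ash → Corby = 81; vehicle 2 Corby → Alder → Corby = 6; combined 87.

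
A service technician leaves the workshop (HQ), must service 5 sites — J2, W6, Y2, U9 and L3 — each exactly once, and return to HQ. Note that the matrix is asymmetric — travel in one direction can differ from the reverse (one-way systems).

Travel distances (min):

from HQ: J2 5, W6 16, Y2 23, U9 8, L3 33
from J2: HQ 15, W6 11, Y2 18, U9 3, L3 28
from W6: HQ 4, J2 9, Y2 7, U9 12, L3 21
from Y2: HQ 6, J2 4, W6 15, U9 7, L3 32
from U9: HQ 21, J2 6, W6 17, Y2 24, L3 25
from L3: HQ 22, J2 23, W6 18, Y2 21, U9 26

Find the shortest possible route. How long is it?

Shortest round trip = 64 min.

HQ → J2 → W6 → Y2 → U9 → L3 → HQ: 5+11+7+7+25+22 = 77
HQ → J2 → W6 → Y2 → L3 → U9 → HQ: 5+11+7+32+26+21 = 102
HQ → J2 → W6 → U9 → Y2 → L3 → HQ: 5+11+12+24+32+22 = 106
HQ → J2 → W6 → U9 → L3 → Y2 → HQ: 5+11+12+25+21+6 = 80
HQ → J2 → W6 → L3 → Y2 → U9 → HQ: 5+11+21+21+7+21 = 86
HQ → J2 → W6 → L3 → U9 → Y2 → HQ: 5+11+21+26+24+6 = 93
HQ → J2 → Y2 → W6 → U9 → L3 → HQ: 5+18+15+12+25+22 = 97
HQ → J2 → Y2 → W6 → L3 → U9 → HQ: 5+18+15+21+26+21 = 106
HQ → J2 → Y2 → U9 → W6 → L3 → HQ: 5+18+7+17+21+22 = 90
HQ → J2 → Y2 → U9 → L3 → W6 → HQ: 5+18+7+25+18+4 = 77
HQ → J2 → Y2 → L3 → W6 → U9 → HQ: 5+18+32+18+12+21 = 106
HQ → J2 → Y2 → L3 → U9 → W6 → HQ: 5+18+32+26+17+4 = 102
HQ → J2 → U9 → W6 → Y2 → L3 → HQ: 5+3+17+7+32+22 = 86
HQ → J2 → U9 → W6 → L3 → Y2 → HQ: 5+3+17+21+21+6 = 73
… (106 more)
HQ → J2 → U9 → L3 → W6 → Y2 → HQ: 5+3+25+18+7+6 = 64  ← best
The minimum is 64.
One optimal route: HQ → J2 → U9 → L3 → W6 → Y2 → HQ.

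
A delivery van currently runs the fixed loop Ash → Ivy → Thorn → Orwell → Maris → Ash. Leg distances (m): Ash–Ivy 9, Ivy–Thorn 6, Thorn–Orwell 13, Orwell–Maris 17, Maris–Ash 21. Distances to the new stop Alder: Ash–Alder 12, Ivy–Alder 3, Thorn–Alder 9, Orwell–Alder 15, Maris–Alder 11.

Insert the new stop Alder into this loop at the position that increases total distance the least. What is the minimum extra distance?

Insertion cost between consecutive stops i–j is d(i,Alder) + d(Alder,j) − d(i,j):
  between Ash and Ivy: 12 + 3 − 9 = 6
  between Ivy and Thorn: 3 + 9 − 6 = 6
  between Thorn and Orwell: 9 + 15 − 13 = 11
  between Orwell and Maris: 15 + 11 − 17 = 9
  between Maris and Ash: 11 + 12 − 21 = 2
Cheapest insertion is between Maris and Ash, adding 2.
New total = 66 + 2 = 68.

Adding 2 m by placing Alder on the Maris–Ash leg.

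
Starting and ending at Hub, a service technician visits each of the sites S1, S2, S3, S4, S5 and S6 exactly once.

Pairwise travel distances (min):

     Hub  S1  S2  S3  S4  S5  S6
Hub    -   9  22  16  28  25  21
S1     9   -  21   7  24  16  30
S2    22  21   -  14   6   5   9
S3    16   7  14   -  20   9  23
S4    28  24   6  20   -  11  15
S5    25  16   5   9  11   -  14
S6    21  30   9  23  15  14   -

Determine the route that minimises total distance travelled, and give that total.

There are 360 distinct closed tours to check (reversals are equivalent).
Hub - S1 - S2 - S3 - S4 - S5 - S6 - Hub: 9+21+14+20+11+14+21 = 110
Hub - S1 - S2 - S3 - S4 - S6 - S5 - Hub: 9+21+14+20+15+14+25 = 118
Hub - S1 - S2 - S3 - S5 - S4 - S6 - Hub: 9+21+14+9+11+15+21 = 100
Hub - S1 - S2 - S3 - S5 - S6 - S4 - Hub: 9+21+14+9+14+15+28 = 110
Hub - S1 - S2 - S3 - S6 - S4 - S5 - Hub: 9+21+14+23+15+11+25 = 118
Hub - S1 - S2 - S3 - S6 - S5 - S4 - Hub: 9+21+14+23+14+11+28 = 120
Hub - S1 - S2 - S4 - S3 - S5 - S6 - Hub: 9+21+6+20+9+14+21 = 100
Hub - S1 - S2 - S4 - S3 - S6 - S5 - Hub: 9+21+6+20+23+14+25 = 118
… (352 more)
Hub - S1 - S3 - S5 - S2 - S4 - S6 - Hub: 9+7+9+5+6+15+21 = 72  ← best
The minimum is 72.
One optimal route: Hub → S1 → S3 → S5 → S2 → S4 → S6 → Hub (or its reverse).

Minimum total distance: 72 min.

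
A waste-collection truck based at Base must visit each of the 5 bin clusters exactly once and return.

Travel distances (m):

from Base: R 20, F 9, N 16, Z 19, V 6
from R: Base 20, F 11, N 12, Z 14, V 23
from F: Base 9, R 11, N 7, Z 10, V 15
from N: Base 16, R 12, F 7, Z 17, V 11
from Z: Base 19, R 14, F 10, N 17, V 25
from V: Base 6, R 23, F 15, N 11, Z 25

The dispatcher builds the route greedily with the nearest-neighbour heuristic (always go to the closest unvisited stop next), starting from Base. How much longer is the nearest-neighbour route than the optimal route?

Excess over optimum: 6 m.

From Base: V=6, F=9, N=16, Z=19, R=20 → choose V (6).
From V: N=11, F=15, R=23, Z=25 → choose N (11).
From N: F=7, R=12, Z=17 → choose F (7).
From F: Z=10, R=11 → choose Z (10).
From Z: R=14 → choose R (14).
NN route Base → V → N → F → Z → R → Base costs 68.
Optimal: Base → F → Z → R → N → V → Base costs 62 (by enumerating all 60 distinct tours).
Excess = 68 − 62 = 6.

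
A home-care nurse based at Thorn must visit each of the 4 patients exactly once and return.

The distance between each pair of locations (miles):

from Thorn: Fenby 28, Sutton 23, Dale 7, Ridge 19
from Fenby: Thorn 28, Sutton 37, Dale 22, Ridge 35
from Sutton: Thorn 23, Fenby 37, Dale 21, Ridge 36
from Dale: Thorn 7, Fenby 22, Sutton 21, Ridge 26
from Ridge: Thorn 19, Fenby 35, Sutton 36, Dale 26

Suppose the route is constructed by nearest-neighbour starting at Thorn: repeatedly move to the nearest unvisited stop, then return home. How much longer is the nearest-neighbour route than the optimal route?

From Thorn: Dale=7, Ridge=19, Sutton=23, Fenby=28 → choose Dale (7).
From Dale: Sutton=21, Fenby=22, Ridge=26 → choose Sutton (21).
From Sutton: Ridge=36, Fenby=37 → choose Ridge (36).
From Ridge: Fenby=35 → choose Fenby (35).
NN route Thorn → Dale → Sutton → Ridge → Fenby → Thorn costs 127.
Optimal: Thorn → Dale → Sutton → Fenby → Ridge → Thorn costs 119 (by enumerating all 12 distinct tours).
Excess = 127 − 119 = 8.

8 miles longer than the optimal tour.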